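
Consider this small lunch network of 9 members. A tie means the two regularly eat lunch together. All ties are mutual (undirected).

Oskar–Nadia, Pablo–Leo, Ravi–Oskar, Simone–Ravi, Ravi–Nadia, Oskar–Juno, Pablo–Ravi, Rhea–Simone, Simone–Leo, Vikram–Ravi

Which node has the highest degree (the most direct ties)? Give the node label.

Degrees — Juno:1, Leo:2, Nadia:2, Oskar:3, Pablo:2, Ravi:5, Rhea:1, Simone:3, Vikram:1.
The maximum is 5, attained only by Ravi.

Ravi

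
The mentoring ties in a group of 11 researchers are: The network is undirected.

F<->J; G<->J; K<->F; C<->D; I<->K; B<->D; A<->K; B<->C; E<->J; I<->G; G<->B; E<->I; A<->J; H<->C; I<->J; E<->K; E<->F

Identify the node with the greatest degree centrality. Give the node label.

Degrees — A:2, B:3, C:3, D:2, E:4, F:3, G:3, H:1, I:4, J:5, K:4.
The maximum is 5, attained only by J.

J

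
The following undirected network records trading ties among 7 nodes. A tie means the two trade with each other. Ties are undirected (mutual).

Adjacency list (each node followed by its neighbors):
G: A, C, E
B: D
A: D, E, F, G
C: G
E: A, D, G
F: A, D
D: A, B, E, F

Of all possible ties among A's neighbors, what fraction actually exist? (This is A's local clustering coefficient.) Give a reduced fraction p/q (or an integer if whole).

A's neighbors: D, E, F, and G (k = 4).
Possible neighbor pairs: C(4,2) = 6. Edges among them: D–E, D–F, E–G → e = 3.
Clustering(A) = 3/6 = 1/2.

1/2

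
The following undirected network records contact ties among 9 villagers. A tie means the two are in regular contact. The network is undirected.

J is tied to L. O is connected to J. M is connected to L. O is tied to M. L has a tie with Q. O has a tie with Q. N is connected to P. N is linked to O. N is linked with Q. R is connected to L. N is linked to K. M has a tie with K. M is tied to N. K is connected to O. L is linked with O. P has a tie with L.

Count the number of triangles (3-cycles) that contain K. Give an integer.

K's neighbors: M, N, and O.
Neighbor pairs that are themselves tied: K–M–N; K–M–O; K–N–O. Each forms one triangle with K, for 3 in total.

3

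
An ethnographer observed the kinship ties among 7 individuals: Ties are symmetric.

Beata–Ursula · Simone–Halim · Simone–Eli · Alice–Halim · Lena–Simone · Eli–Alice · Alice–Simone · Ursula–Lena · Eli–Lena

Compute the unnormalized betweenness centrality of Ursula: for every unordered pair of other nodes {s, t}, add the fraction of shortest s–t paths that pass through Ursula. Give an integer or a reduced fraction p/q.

Pairs whose geodesics pass through Ursula — Beata–Alice: 2/2; Beata–Eli: 1; Beata–Lena: 1; Beata–Halim: 1; Beata–Simone: 1.
All other pairs contribute 0.
Summing the contributions gives betweenness(Ursula) = 5.

5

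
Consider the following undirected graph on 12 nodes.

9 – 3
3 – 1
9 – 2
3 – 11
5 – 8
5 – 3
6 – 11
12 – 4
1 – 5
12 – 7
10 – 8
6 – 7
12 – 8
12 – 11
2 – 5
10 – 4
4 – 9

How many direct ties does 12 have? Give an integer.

4

12 is directly tied to 4, 7, 8, and 11. That is 4 neighbors, so the degree of 12 is 4.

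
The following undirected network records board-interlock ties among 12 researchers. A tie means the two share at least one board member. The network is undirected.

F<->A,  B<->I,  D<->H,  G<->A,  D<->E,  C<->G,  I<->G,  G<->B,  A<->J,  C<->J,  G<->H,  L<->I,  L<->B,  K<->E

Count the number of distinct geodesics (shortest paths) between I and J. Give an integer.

2

The shortest distance is 3. The length-3 paths are: I–G–C–J; I–G–A–J.
That gives 2 distinct shortest paths.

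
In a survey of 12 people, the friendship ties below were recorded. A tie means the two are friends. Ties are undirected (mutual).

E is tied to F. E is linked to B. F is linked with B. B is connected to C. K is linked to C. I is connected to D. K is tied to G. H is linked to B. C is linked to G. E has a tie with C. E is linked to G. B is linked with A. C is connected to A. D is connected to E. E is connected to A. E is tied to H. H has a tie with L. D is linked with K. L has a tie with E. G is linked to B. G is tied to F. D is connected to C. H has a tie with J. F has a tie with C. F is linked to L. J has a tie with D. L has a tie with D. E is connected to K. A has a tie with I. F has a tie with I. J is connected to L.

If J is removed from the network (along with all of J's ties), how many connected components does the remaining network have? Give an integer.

1

J's neighbors (D, H, and L) remain reachable from one another through other ties, so the rest of the network stays in one piece.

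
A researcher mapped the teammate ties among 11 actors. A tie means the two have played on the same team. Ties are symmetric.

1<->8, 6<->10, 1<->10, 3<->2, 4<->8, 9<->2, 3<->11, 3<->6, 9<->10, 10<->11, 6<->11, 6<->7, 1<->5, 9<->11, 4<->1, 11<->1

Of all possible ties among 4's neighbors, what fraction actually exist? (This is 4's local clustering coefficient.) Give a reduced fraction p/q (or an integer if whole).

1

4's neighbors: 1 and 8 (k = 2).
Possible neighbor pairs: C(2,2) = 1. Edges among them: 1–8 → e = 1.
Clustering(4) = 1/1.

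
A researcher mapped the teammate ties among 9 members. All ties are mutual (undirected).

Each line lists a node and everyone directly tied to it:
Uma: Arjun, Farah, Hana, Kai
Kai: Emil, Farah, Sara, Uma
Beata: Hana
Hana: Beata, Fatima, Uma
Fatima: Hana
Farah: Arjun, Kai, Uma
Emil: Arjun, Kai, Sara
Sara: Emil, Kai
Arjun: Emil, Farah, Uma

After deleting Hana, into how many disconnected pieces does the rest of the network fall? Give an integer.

3

Without Hana, the remaining ties split the others into: {Arjun, Emil, Farah, Kai, Sara, Uma}; {Beata}; {Fatima}.
That's 3 separate components.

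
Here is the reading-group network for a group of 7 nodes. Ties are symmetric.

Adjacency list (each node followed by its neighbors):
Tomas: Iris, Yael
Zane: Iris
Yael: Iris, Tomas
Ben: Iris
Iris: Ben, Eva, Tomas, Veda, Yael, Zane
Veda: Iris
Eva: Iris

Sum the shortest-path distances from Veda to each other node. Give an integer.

Distances from Veda: Ben:2, Eva:2, Iris:1, Tomas:2, Yael:2, Zane:2.
Sum = 2 + 2 + 1 + 2 + 2 + 2 = 11.

11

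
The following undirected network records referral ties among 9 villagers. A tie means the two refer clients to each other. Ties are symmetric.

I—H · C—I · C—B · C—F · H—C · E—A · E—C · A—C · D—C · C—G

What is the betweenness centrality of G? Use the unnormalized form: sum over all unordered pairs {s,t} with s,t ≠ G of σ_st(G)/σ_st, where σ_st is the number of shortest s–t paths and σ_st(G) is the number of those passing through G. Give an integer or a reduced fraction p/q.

0

No shortest path between any pair of other nodes passes through G.
Summing the contributions gives betweenness(G) = 0.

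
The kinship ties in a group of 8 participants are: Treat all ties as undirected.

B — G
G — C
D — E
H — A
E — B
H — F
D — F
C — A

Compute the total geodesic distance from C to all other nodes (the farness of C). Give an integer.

Distances from C: A:1, B:2, D:4, E:3, F:3, G:1, H:2.
Sum = 1 + 2 + 4 + 3 + 3 + 1 + 2 = 16.

16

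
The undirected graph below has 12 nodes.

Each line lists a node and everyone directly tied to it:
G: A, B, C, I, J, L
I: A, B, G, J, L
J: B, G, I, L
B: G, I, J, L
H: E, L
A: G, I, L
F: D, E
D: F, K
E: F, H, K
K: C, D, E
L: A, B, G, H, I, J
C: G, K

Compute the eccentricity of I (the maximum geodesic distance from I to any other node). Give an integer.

Distances from I: A:1, B:1, C:2, D:4, E:3, F:4, G:1, H:2, J:1, K:3, L:1.
The largest is 4 (to D and F), so the eccentricity of I is 4.

4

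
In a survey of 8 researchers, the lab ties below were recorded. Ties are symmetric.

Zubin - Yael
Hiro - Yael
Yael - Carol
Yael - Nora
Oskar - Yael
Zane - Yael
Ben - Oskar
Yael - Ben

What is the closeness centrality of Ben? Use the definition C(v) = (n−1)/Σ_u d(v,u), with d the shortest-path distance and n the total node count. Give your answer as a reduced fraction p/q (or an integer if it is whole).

7/12

Distances from Ben: Carol:2, Hiro:2, Nora:2, Oskar:1, Yael:1, Zane:2, Zubin:2. Sum = 12.
n = 8, so closeness = 7/12.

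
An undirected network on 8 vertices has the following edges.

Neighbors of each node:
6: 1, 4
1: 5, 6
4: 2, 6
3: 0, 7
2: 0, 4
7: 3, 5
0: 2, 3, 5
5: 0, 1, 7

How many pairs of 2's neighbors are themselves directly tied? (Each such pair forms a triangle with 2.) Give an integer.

0

2's neighbors are 0 and 4, but none of them are tied to each other, so no triangle contains 2.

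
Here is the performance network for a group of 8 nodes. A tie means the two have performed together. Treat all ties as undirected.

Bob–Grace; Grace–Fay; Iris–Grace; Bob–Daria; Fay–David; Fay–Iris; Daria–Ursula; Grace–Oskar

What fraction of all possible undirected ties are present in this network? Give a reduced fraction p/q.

2/7

There are 8 edges and 8 nodes, so the maximum possible is C(8,2) = 28.
Density = 8/28 = 2/7.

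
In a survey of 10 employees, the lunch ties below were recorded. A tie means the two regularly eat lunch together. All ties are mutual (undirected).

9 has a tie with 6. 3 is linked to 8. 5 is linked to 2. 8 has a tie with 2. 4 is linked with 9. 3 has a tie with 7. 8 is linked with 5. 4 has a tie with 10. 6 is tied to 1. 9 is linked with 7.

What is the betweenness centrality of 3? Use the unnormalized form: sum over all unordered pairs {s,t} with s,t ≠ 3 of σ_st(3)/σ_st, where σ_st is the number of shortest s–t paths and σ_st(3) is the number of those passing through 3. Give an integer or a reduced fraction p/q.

18

Pairs whose geodesics pass through 3 — 2–6: 1; 2–9: 1; 2–4: 1; 2–1: 1; 2–7: 1; 2–10: 1; 6–5: 1; 6–8: 1; 9–5: 1; 9–8: 1; 5–4: 1; 5–1: 1; 5–7: 1; 5–10: 1 … (+4 more pairs).
All other pairs contribute 0.
Summing the contributions gives betweenness(3) = 18.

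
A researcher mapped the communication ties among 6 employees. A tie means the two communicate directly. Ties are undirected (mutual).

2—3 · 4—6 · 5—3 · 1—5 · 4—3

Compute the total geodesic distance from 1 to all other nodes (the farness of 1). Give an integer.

Distances from 1: 2:3, 3:2, 4:3, 5:1, 6:4.
Sum = 3 + 2 + 3 + 1 + 4 = 13.

13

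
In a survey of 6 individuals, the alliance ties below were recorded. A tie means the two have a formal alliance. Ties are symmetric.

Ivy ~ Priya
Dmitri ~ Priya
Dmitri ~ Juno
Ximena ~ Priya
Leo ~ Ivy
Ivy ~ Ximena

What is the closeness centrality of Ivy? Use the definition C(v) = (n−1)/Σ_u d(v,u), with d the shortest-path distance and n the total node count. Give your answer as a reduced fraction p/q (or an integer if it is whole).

5/8

Distances from Ivy: Dmitri:2, Juno:3, Leo:1, Priya:1, Ximena:1. Sum = 8.
n = 6, so closeness = 5/8.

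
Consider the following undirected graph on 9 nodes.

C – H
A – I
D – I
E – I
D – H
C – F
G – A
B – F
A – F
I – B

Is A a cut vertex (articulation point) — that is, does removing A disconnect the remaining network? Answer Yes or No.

Yes

Removing A leaves {B, C, D, E, F, H, and I} with no path to {G}, so the network splits into 2 components. A is a cut vertex.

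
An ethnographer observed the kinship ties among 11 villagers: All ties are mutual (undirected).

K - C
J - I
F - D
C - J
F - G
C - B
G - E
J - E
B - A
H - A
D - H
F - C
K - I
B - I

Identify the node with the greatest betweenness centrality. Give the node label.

C

Unnormalized betweenness of each node: A:55/12, B:10, C:187/12, D:31/6, E:2, F:161/12, G:3, H:11/4, I:14/3, J:83/12, K:11/12.
C has the largest value, 187/12, making it the main broker — the node through which the most shortest paths run.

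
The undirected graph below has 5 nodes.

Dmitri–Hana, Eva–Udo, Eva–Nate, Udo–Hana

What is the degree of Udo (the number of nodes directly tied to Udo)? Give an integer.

2

Udo is directly tied to Eva and Hana. That is 2 neighbors, so the degree of Udo is 2.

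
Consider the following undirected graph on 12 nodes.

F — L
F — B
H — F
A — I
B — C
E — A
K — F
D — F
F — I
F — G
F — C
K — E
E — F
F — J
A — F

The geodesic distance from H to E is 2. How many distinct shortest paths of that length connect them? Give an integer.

1

The shortest distance is 2, and the only length-2 path is H–F–E. So there is exactly 1 shortest path.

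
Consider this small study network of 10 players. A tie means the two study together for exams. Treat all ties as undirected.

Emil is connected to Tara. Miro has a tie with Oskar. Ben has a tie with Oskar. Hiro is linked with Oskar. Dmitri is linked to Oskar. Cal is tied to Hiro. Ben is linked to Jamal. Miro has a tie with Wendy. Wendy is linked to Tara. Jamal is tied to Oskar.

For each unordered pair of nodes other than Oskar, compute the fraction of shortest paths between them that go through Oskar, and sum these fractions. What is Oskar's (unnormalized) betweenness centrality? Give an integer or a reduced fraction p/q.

28

Pairs whose geodesics pass through Oskar — Miro–Cal: 1; Miro–Jamal: 1; Miro–Dmitri: 1; Miro–Hiro: 1; Miro–Ben: 1; Cal–Emil: 1; Cal–Jamal: 1; Cal–Dmitri: 1; Cal–Tara: 1; Cal–Ben: 1; Cal–Wendy: 1; Emil–Jamal: 1; Emil–Dmitri: 1; Emil–Hiro: 1 … (+14 more pairs).
All other pairs contribute 0.
Summing the contributions gives betweenness(Oskar) = 28.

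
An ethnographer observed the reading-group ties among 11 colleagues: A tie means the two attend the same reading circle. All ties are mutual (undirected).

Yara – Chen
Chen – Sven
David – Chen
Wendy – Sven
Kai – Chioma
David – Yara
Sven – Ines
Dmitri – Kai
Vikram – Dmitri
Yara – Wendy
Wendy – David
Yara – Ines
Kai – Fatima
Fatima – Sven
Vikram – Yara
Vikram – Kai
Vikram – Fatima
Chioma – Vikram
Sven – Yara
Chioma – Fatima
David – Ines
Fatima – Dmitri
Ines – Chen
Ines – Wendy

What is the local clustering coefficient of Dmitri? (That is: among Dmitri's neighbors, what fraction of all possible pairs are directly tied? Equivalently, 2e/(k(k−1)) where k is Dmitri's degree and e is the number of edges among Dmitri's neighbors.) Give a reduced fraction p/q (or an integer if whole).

1

Dmitri's neighbors: Fatima, Kai, and Vikram (k = 3).
Possible neighbor pairs: C(3,2) = 3. Edges among them: Fatima–Kai, Fatima–Vikram, Kai–Vikram → e = 3.
Clustering(Dmitri) = 3/3 = 1.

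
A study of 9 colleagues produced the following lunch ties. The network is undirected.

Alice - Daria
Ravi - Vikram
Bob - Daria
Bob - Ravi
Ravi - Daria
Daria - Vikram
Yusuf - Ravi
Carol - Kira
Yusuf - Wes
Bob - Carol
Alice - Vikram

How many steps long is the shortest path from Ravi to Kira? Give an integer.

One shortest route is Ravi – Bob – Carol – Kira, which uses 3 edges, and at distance 2 from Ravi we only reach {Alice, Carol, Wes}, which does not include Kira. So d(Ravi,Kira) = 3.

3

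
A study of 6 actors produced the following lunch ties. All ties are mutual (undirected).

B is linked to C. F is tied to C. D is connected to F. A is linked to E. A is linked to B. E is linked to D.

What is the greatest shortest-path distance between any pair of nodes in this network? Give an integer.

3

Eccentricity of each node (its greatest distance to any other): A:3, B:3, C:3, D:3, E:3, F:3.
The maximum eccentricity is 3, realized for instance by the pair F–A via F – C – B – A. So the diameter is 3.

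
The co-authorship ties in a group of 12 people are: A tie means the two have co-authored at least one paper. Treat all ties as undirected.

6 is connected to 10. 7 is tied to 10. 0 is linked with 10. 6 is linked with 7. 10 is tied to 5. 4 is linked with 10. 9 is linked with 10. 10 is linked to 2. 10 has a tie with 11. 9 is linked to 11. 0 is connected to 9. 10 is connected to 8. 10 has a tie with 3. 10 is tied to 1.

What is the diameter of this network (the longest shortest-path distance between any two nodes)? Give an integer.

Eccentricity of each node (its greatest distance to any other): 0:2, 1:2, 2:2, 3:2, 4:2, 5:2, 6:2, 7:2, 8:2, 9:2, 10:1, 11:2.
The maximum eccentricity is 2, realized for instance by the pair 4–5 via 4 – 10 – 5. So the diameter is 2.

2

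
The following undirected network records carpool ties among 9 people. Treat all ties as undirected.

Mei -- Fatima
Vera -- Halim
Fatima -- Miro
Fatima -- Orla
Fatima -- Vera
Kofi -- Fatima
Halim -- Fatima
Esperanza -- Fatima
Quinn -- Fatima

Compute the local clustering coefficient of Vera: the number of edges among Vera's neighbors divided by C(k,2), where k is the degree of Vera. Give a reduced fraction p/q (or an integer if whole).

1

Vera's neighbors: Fatima and Halim (k = 2).
Possible neighbor pairs: C(2,2) = 1. Edges among them: Fatima–Halim → e = 1.
Clustering(Vera) = 1/1.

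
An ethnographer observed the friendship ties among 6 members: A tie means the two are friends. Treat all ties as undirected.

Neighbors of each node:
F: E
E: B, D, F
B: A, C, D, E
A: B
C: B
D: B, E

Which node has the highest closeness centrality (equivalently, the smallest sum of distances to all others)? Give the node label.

Farness (sum of distances to all others) for each node — A:10, B:6, C:10, D:8, E:7, F:11.
The smallest farness is 6, for B, so B has the highest closeness.

B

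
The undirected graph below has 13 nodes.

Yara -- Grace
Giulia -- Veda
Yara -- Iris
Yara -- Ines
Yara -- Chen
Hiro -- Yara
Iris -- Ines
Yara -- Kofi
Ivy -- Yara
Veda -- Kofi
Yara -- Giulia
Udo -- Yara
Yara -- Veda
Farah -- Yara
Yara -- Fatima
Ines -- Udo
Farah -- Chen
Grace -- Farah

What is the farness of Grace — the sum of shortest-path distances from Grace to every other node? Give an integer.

22

Distances from Grace: Chen:2, Farah:1, Fatima:2, Giulia:2, Hiro:2, Ines:2, Iris:2, Ivy:2, Kofi:2, Udo:2, Veda:2, Yara:1.
Sum = 2 + 1 + 2 + 2 + 2 + 2 + 2 + 2 + 2 + 2 + 2 + 1 = 22.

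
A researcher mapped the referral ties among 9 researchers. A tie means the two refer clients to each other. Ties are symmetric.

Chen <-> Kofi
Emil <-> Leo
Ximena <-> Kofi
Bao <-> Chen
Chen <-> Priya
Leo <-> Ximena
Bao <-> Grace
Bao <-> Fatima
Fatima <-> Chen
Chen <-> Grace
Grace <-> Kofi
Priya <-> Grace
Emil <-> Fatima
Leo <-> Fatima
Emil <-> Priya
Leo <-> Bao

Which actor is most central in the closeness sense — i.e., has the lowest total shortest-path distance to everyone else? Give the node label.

Chen

Farness (sum of distances to all others) for each node — Bao:12, Chen:11, Emil:14, Fatima:12, Grace:12, Kofi:14, Leo:12, Priya:14, Ximena:15.
The smallest farness is 11, for Chen, so Chen has the highest closeness.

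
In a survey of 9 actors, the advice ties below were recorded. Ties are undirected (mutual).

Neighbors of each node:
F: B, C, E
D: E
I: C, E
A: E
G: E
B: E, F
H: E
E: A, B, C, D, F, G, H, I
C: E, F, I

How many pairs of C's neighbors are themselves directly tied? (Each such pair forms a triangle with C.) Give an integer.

C's neighbors: E, F, and I.
Neighbor pairs that are themselves tied: C–E–F; C–E–I. Each forms one triangle with C, for 2 in total.

2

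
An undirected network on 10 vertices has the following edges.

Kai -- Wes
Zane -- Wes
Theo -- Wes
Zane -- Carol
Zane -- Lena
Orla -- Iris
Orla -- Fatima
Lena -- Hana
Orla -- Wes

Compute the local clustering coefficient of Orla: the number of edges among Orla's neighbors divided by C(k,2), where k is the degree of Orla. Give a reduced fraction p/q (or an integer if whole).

0

Orla's neighbors: Fatima, Iris, and Wes (k = 3).
Possible neighbor pairs: C(3,2) = 3. Edges among them: none → e = 0.
Clustering(Orla) = 0/3 = 0.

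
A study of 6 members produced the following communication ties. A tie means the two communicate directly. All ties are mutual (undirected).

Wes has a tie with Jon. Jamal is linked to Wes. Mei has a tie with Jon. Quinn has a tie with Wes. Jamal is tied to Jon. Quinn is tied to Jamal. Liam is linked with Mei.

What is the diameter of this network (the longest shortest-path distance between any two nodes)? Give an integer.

4

Eccentricity of each node (its greatest distance to any other): Jamal:3, Jon:2, Liam:4, Mei:3, Quinn:4, Wes:3.
The maximum eccentricity is 4, realized for instance by the pair Quinn–Liam via Quinn – Wes – Jon – Mei – Liam. So the diameter is 4.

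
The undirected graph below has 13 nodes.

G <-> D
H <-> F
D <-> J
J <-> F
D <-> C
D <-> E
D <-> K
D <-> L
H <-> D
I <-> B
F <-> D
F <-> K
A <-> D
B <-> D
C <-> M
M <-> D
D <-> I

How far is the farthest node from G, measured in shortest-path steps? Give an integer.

2

Distances from G: A:2, B:2, C:2, D:1, E:2, F:2, H:2, I:2, J:2, K:2, L:2, M:2.
The largest is 2 (to K, M, J, A, F, L, H, B, E, I, and C), so the eccentricity of G is 2.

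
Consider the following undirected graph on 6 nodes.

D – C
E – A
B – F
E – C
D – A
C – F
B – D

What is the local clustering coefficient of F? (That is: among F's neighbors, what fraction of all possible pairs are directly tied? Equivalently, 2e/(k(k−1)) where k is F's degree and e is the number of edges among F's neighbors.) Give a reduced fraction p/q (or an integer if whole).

0

F's neighbors: B and C (k = 2).
Possible neighbor pairs: C(2,2) = 1. Edges among them: none → e = 0.
Clustering(F) = 0/1.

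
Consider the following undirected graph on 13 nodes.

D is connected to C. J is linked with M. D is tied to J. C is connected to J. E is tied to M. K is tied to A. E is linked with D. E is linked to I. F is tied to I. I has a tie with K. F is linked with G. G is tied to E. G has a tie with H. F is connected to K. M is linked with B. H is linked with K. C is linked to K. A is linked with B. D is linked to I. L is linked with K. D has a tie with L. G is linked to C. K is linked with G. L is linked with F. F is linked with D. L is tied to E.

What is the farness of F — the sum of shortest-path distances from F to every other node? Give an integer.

Distances from F: A:2, B:3, C:2, D:1, E:2, G:1, H:2, I:1, J:2, K:1, L:1, M:3.
Sum = 2 + 3 + 2 + 1 + 2 + 1 + 2 + 1 + 2 + 1 + 1 + 3 = 21.

21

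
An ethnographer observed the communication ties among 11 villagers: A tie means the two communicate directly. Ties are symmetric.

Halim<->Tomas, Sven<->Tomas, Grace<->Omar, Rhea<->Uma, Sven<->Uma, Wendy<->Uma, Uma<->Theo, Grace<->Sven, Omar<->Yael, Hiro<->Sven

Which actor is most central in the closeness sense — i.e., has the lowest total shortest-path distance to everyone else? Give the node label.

Farness (sum of distances to all others) for each node — Grace:22, Halim:33, Hiro:26, Omar:29, Rhea:29, Sven:17, Theo:29, Tomas:24, Uma:20, Wendy:29, Yael:38.
The smallest farness is 17, for Sven, so Sven has the highest closeness.

Sven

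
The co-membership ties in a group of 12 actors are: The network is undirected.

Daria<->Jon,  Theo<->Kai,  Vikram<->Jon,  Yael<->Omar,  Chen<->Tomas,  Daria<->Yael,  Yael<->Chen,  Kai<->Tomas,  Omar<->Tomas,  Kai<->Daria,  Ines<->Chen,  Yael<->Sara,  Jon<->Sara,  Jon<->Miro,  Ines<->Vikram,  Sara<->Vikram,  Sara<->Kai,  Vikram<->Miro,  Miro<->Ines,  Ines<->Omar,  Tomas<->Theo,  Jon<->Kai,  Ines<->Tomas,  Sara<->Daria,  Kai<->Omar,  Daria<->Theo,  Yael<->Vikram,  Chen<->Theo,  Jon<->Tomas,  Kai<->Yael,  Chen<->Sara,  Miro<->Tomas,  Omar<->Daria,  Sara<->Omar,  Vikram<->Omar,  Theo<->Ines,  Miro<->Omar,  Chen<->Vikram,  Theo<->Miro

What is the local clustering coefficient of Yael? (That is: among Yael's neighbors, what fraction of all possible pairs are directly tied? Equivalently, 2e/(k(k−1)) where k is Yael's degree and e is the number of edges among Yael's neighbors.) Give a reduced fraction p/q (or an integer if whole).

2/3

Yael's neighbors: Chen, Daria, Kai, Omar, Sara, and Vikram (k = 6).
Possible neighbor pairs: C(6,2) = 15. Edges among them: Chen–Sara, Chen–Vikram, Daria–Kai, Daria–Omar, Daria–Sara, Kai–Omar, Kai–Sara, Omar–Sara, Omar–Vikram, Sara–Vikram → e = 10.
Clustering(Yael) = 10/15 = 2/3.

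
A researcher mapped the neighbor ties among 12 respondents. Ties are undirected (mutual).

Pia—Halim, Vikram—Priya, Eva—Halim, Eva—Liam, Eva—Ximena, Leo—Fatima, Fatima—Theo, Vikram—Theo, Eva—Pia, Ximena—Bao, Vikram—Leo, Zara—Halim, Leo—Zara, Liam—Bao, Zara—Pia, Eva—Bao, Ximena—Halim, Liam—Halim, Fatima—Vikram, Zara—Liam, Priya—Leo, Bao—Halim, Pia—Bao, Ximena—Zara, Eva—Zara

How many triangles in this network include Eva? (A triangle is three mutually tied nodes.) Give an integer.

Eva's neighbors: Bao, Halim, Liam, Pia, Ximena, and Zara.
Neighbor pairs that are themselves tied: Eva–Bao–Halim; Eva–Bao–Liam; Eva–Bao–Pia; Eva–Bao–Ximena; Eva–Halim–Liam; Eva–Halim–Pia; Eva–Halim–Ximena; Eva–Halim–Zara; Eva–Liam–Zara; Eva–Pia–Zara; Eva–Ximena–Zara. Each forms one triangle with Eva, for 11 in total.

11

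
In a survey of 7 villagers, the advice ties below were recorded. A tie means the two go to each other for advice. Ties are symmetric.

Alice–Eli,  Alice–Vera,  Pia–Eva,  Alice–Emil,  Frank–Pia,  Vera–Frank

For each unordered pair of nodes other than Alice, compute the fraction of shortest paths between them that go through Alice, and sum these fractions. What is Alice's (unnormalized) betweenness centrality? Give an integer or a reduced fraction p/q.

9

Pairs whose geodesics pass through Alice — Emil–Eli: 1; Emil–Vera: 1; Emil–Pia: 1; Emil–Frank: 1; Emil–Eva: 1; Eli–Vera: 1; Eli–Pia: 1; Eli–Frank: 1; Eli–Eva: 1.
All other pairs contribute 0.
Summing the contributions gives betweenness(Alice) = 9.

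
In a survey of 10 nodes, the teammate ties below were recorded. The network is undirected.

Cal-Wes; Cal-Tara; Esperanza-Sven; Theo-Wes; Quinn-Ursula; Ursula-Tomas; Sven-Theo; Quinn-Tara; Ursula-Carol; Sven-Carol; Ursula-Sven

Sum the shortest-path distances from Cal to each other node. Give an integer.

24

Distances from Cal: Carol:4, Esperanza:4, Quinn:2, Sven:3, Tara:1, Theo:2, Tomas:4, Ursula:3, Wes:1.
Sum = 4 + 4 + 2 + 3 + 1 + 2 + 4 + 3 + 1 = 24.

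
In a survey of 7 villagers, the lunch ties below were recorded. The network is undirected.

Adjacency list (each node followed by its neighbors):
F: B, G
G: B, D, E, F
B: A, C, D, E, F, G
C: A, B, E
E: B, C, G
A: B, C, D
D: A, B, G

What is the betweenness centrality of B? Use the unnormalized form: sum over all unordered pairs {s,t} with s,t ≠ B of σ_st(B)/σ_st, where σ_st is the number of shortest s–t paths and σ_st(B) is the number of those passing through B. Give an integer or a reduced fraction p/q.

Pairs whose geodesics pass through B — G–C: 1/2; G–A: 1/2; E–F: 1/2; E–D: 1/2; E–A: 1/2; F–C: 1; F–D: 1/2; F–A: 1; C–D: 1/2.
All other pairs contribute 0.
Summing the contributions gives betweenness(B) = 11/2.

11/2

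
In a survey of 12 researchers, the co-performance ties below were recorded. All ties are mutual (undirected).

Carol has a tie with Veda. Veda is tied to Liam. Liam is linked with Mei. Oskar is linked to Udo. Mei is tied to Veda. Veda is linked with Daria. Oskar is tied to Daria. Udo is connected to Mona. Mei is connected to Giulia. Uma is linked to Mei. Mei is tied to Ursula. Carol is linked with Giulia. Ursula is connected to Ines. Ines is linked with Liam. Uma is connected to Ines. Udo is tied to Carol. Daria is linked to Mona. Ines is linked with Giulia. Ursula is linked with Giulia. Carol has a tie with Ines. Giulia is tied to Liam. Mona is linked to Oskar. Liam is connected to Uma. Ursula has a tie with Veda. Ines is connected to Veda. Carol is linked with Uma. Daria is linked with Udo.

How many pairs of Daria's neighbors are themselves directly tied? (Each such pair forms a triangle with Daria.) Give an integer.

Daria's neighbors: Mona, Oskar, Udo, and Veda.
Neighbor pairs that are themselves tied: Daria–Mona–Oskar; Daria–Mona–Udo; Daria–Oskar–Udo. Each forms one triangle with Daria, for 3 in total.

3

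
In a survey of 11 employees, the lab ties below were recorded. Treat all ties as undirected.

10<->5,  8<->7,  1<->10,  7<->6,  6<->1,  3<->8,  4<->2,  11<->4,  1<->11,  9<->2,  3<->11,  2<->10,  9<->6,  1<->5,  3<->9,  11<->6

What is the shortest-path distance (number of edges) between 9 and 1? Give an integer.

One shortest route is 9 – 6 – 1, which uses 2 edges, and 9 and 1 are not directly tied, so nothing shorter exists. So d(9,1) = 2.

2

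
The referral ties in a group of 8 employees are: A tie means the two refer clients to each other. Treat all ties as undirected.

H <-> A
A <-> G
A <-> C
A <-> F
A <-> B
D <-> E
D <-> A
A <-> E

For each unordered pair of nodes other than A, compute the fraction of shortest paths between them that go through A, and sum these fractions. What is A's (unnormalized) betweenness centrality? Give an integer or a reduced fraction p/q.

Pairs whose geodesics pass through A — B–G: 1; B–D: 1; B–H: 1; B–F: 1; B–E: 1; B–C: 1; G–D: 1; G–H: 1; G–F: 1; G–E: 1; G–C: 1; D–H: 1; D–F: 1; D–C: 1 … (+6 more pairs).
All other pairs contribute 0.
Summing the contributions gives betweenness(A) = 20.

20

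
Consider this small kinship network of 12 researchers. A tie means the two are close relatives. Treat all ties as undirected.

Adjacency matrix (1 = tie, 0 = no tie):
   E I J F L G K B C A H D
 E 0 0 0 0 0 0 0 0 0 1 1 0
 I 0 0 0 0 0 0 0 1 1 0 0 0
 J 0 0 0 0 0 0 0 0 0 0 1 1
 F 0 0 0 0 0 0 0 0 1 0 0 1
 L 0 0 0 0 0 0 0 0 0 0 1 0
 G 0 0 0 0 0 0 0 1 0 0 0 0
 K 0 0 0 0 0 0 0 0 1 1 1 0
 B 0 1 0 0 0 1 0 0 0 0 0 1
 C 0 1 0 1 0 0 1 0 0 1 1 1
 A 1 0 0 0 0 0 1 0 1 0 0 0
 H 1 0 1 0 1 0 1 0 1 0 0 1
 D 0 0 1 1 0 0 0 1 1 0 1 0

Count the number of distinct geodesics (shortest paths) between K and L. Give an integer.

The shortest distance is 2, and the only length-2 path is K–H–L. So there is exactly 1 shortest path.

1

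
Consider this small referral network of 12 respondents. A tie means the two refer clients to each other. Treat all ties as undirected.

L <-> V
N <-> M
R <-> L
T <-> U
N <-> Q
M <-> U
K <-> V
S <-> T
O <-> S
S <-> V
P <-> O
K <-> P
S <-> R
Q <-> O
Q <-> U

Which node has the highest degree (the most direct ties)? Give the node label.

S

Degrees — K:2, L:2, M:2, N:2, O:3, P:2, Q:3, R:2, S:4, T:2, U:3, V:3.
The maximum is 4, attained only by S.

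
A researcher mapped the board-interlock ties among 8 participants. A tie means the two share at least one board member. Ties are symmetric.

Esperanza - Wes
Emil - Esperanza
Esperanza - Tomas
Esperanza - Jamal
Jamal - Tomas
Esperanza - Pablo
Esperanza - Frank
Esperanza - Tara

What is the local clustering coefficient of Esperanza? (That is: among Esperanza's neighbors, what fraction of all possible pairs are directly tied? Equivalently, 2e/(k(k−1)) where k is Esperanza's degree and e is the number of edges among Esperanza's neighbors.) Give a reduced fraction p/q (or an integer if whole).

Esperanza's neighbors: Emil, Frank, Jamal, Pablo, Tara, Tomas, and Wes (k = 7).
Possible neighbor pairs: C(7,2) = 21. Edges among them: Jamal–Tomas → e = 1.
Clustering(Esperanza) = 1/21.

1/21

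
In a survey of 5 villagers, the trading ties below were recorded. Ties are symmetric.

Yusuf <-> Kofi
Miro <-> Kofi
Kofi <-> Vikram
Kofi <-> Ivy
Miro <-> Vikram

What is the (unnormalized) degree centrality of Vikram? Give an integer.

2

Vikram is directly tied to Kofi and Miro. That is 2 neighbors, so the degree of Vikram is 2.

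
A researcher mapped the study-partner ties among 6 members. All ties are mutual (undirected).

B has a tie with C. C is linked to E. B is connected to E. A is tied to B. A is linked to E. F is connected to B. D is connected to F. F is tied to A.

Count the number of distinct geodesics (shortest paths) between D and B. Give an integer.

The shortest distance is 2, and the only length-2 path is D–F–B. So there is exactly 1 shortest path.

1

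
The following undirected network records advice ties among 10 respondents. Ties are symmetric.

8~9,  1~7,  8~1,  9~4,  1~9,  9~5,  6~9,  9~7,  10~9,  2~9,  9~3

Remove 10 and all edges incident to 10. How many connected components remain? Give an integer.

10's neighbors (9) remain reachable from one another through other ties, so the rest of the network stays in one piece.

1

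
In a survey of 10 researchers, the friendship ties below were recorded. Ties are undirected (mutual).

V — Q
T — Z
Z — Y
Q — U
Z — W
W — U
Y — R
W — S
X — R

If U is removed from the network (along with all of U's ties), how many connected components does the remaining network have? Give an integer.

2

Without U, the remaining ties split the others into: {R, S, T, W, X, Y, Z}; {Q, V}.
That's 2 separate components.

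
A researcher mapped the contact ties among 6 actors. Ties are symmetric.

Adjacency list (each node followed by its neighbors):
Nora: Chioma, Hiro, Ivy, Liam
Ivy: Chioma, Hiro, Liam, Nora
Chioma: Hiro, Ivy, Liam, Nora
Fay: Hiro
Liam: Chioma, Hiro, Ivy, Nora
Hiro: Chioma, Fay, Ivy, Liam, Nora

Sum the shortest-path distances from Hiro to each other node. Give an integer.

Distances from Hiro: Chioma:1, Fay:1, Ivy:1, Liam:1, Nora:1.
Sum = 1 + 1 + 1 + 1 + 1 = 5.

5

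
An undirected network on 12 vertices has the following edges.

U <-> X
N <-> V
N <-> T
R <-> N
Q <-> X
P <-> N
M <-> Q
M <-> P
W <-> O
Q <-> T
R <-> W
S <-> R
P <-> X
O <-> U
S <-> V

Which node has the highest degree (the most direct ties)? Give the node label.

N

Degrees — M:2, N:4, O:2, P:3, Q:3, R:3, S:2, T:2, U:2, V:2, W:2, X:3.
The maximum is 4, attained only by N.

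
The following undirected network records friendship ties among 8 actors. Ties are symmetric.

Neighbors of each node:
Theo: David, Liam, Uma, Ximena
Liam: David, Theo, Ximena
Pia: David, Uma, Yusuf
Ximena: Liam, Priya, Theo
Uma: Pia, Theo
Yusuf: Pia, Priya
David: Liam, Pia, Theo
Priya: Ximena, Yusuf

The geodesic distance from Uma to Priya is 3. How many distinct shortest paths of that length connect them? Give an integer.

The shortest distance is 3. The length-3 paths are: Uma–Pia–Yusuf–Priya; Uma–Theo–Ximena–Priya.
That gives 2 distinct shortest paths.

2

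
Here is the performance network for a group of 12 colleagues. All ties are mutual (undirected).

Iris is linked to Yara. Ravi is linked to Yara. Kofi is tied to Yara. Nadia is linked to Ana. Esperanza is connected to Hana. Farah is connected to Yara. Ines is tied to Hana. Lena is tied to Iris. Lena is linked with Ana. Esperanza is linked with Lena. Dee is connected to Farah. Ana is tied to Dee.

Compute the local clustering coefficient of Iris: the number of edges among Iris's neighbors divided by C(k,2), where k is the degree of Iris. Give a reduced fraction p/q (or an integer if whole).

0

Iris's neighbors: Lena and Yara (k = 2).
Possible neighbor pairs: C(2,2) = 1. Edges among them: none → e = 0.
Clustering(Iris) = 0/1.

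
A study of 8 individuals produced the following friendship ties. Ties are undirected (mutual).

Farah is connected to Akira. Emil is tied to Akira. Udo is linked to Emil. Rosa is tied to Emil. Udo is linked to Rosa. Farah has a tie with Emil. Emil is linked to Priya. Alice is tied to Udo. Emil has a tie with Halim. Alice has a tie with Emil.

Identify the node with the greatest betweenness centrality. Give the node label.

Emil

Unnormalized betweenness of each node: Akira:0, Alice:0, Emil:35/2, Farah:0, Halim:0, Priya:0, Rosa:0, Udo:1/2.
Emil has the largest value, 35/2, making it the main broker — the node through which the most shortest paths run.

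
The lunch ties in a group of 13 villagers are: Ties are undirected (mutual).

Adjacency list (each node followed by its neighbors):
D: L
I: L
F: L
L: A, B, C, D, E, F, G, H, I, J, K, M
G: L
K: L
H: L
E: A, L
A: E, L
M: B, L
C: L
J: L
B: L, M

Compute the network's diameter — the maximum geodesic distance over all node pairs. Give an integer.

Eccentricity of each node (its greatest distance to any other): A:2, B:2, C:2, D:2, E:2, F:2, G:2, H:2, I:2, J:2, K:2, L:1, M:2.
The maximum eccentricity is 2, realized for instance by the pair F–J via F – L – J. So the diameter is 2.

2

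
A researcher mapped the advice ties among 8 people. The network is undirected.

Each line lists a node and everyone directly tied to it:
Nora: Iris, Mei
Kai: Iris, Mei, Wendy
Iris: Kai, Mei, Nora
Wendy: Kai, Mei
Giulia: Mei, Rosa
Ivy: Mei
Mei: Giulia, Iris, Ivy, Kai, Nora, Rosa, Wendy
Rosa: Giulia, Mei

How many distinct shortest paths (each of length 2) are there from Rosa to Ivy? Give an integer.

1

The shortest distance is 2, and the only length-2 path is Rosa–Mei–Ivy. So there is exactly 1 shortest path.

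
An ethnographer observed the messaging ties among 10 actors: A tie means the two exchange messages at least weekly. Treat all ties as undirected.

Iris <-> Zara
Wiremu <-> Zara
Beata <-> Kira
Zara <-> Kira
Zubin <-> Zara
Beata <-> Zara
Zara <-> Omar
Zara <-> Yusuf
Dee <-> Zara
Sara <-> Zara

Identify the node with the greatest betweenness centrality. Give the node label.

Zara

Unnormalized betweenness of each node: Beata:0, Dee:0, Iris:0, Kira:0, Omar:0, Sara:0, Wiremu:0, Yusuf:0, Zara:35, Zubin:0.
Zara has the largest value, 35, making it the main broker — the node through which the most shortest paths run.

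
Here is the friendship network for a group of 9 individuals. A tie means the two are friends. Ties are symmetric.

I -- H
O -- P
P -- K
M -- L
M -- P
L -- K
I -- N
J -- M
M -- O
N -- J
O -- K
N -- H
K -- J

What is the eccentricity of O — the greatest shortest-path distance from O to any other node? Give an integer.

4

Distances from O: H:4, I:4, J:2, K:1, L:2, M:1, N:3, P:1.
The largest is 4 (to I and H), so the eccentricity of O is 4.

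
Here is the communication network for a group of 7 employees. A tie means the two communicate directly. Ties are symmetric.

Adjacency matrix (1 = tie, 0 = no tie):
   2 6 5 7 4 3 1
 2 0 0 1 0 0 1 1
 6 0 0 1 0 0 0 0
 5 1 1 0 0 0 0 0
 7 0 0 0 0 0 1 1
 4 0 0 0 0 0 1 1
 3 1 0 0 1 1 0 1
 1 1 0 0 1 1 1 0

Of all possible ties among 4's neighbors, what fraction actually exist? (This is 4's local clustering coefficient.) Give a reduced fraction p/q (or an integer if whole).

4's neighbors: 1 and 3 (k = 2).
Possible neighbor pairs: C(2,2) = 1. Edges among them: 1–3 → e = 1.
Clustering(4) = 1/1.

1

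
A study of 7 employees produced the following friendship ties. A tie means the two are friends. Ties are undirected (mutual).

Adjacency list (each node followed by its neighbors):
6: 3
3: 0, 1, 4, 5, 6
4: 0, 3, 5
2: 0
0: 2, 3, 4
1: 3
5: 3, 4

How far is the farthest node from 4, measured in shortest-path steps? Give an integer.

Distances from 4: 0:1, 1:2, 2:2, 3:1, 5:1, 6:2.
The largest is 2 (to 6, 1, and 2), so the eccentricity of 4 is 2.

2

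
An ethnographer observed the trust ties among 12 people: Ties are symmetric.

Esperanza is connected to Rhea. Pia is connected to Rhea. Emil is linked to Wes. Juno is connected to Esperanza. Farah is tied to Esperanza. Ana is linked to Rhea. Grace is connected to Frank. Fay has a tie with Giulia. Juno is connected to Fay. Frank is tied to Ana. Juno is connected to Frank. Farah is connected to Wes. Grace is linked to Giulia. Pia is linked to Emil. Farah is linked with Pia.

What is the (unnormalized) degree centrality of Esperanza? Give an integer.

3

Esperanza is directly tied to Farah, Juno, and Rhea. That is 3 neighbors, so the degree of Esperanza is 3.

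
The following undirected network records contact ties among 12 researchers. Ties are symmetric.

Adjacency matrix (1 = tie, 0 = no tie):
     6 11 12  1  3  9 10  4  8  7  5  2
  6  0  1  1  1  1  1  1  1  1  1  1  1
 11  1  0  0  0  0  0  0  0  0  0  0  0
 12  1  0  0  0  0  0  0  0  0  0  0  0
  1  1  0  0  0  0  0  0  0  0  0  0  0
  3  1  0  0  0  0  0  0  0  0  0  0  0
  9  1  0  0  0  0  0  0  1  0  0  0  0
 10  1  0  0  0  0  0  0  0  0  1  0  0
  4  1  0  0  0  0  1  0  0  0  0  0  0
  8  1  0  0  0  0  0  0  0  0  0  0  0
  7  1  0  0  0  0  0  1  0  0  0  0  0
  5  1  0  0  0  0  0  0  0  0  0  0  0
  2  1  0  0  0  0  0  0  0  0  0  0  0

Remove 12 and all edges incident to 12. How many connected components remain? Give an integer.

1

12's neighbors (6) remain reachable from one another through other ties, so the rest of the network stays in one piece.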